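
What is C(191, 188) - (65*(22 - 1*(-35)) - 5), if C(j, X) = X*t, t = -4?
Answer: -4452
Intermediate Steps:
C(j, X) = -4*X (C(j, X) = X*(-4) = -4*X)
C(191, 188) - (65*(22 - 1*(-35)) - 5) = -4*188 - (65*(22 - 1*(-35)) - 5) = -752 - (65*(22 + 35) - 5) = -752 - (65*57 - 5) = -752 - (3705 - 5) = -752 - 1*3700 = -752 - 3700 = -4452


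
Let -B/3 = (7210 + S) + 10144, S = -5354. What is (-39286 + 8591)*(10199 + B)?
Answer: 791961695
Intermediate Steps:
B = -36000 (B = -3*((7210 - 5354) + 10144) = -3*(1856 + 10144) = -3*12000 = -36000)
(-39286 + 8591)*(10199 + B) = (-39286 + 8591)*(10199 - 36000) = -30695*(-25801) = 791961695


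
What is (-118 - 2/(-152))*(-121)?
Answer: 1085007/76 ≈ 14276.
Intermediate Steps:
(-118 - 2/(-152))*(-121) = (-118 - 2*(-1/152))*(-121) = (-118 + 1/76)*(-121) = -8967/76*(-121) = 1085007/76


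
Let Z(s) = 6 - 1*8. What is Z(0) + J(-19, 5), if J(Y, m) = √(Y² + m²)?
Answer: -2 + √386 ≈ 17.647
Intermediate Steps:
Z(s) = -2 (Z(s) = 6 - 8 = -2)
Z(0) + J(-19, 5) = -2 + √((-19)² + 5²) = -2 + √(361 + 25) = -2 + √386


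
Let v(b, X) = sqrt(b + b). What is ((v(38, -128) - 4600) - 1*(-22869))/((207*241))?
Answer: 18269/49887 + 2*sqrt(19)/49887 ≈ 0.36638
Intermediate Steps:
v(b, X) = sqrt(2)*sqrt(b) (v(b, X) = sqrt(2*b) = sqrt(2)*sqrt(b))
((v(38, -128) - 4600) - 1*(-22869))/((207*241)) = ((sqrt(2)*sqrt(38) - 4600) - 1*(-22869))/((207*241)) = ((2*sqrt(19) - 4600) + 22869)/49887 = ((-4600 + 2*sqrt(19)) + 22869)*(1/49887) = (18269 + 2*sqrt(19))*(1/49887) = 18269/49887 + 2*sqrt(19)/49887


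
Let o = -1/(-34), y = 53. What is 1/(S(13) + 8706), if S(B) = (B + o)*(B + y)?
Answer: 17/162621 ≈ 0.00010454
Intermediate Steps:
o = 1/34 (o = -1*(-1/34) = 1/34 ≈ 0.029412)
S(B) = (53 + B)*(1/34 + B) (S(B) = (B + 1/34)*(B + 53) = (1/34 + B)*(53 + B) = (53 + B)*(1/34 + B))
1/(S(13) + 8706) = 1/((53/34 + 13² + (1803/34)*13) + 8706) = 1/((53/34 + 169 + 23439/34) + 8706) = 1/(14619/17 + 8706) = 1/(162621/17) = 17/162621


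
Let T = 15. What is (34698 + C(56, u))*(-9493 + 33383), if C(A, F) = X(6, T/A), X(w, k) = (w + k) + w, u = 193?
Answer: 23218392375/28 ≈ 8.2923e+8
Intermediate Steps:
X(w, k) = k + 2*w (X(w, k) = (k + w) + w = k + 2*w)
C(A, F) = 12 + 15/A (C(A, F) = 15/A + 2*6 = 15/A + 12 = 12 + 15/A)
(34698 + C(56, u))*(-9493 + 33383) = (34698 + (12 + 15/56))*(-9493 + 33383) = (34698 + (12 + 15*(1/56)))*23890 = (34698 + (12 + 15/56))*23890 = (34698 + 687/56)*23890 = (1943775/56)*23890 = 23218392375/28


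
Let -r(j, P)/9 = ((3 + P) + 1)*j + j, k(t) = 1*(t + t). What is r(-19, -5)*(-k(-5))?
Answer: 0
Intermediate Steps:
k(t) = 2*t (k(t) = 1*(2*t) = 2*t)
r(j, P) = -9*j - 9*j*(4 + P) (r(j, P) = -9*(((3 + P) + 1)*j + j) = -9*((4 + P)*j + j) = -9*(j*(4 + P) + j) = -9*(j + j*(4 + P)) = -9*j - 9*j*(4 + P))
r(-19, -5)*(-k(-5)) = (-9*(-19)*(5 - 5))*(-2*(-5)) = (-9*(-19)*0)*(-1*(-10)) = 0*10 = 0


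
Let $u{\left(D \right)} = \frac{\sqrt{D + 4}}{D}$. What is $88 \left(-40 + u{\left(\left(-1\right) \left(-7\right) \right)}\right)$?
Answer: $-3520 + \frac{88 \sqrt{11}}{7} \approx -3478.3$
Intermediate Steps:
$u{\left(D \right)} = \frac{\sqrt{4 + D}}{D}$
$88 \left(-40 + u{\left(\left(-1\right) \left(-7\right) \right)}\right) = 88 \left(-40 + \frac{\sqrt{4 - -7}}{\left(-1\right) \left(-7\right)}\right) = 88 \left(-40 + \frac{\sqrt{4 + 7}}{7}\right) = 88 \left(-40 + \frac{\sqrt{11}}{7}\right) = -3520 + \frac{88 \sqrt{11}}{7}$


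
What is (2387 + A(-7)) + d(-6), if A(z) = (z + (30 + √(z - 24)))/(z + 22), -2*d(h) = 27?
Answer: 71251/30 + I*√31/15 ≈ 2375.0 + 0.37118*I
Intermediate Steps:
d(h) = -27/2 (d(h) = -½*27 = -27/2)
A(z) = (30 + z + √(-24 + z))/(22 + z) (A(z) = (z + (30 + √(-24 + z)))/(22 + z) = (30 + z + √(-24 + z))/(22 + z))
(2387 + A(-7)) + d(-6) = (2387 + (30 - 7 + √(-24 - 7))/(22 - 7)) - 27/2 = (2387 + (30 - 7 + √(-31))/15) - 27/2 = (2387 + (30 - 7 + I*√31)/15) - 27/2 = (2387 + (23 + I*√31)/15) - 27/2 = (2387 + (23/15 + I*√31/15)) - 27/2 = (35828/15 + I*√31/15) - 27/2 = 71251/30 + I*√31/15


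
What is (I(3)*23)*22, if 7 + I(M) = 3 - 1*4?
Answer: -4048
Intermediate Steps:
I(M) = -8 (I(M) = -7 + (3 - 1*4) = -7 + (3 - 4) = -7 - 1 = -8)
(I(3)*23)*22 = -8*23*22 = -184*22 = -4048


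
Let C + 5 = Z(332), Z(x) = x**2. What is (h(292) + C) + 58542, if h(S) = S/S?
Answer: 168762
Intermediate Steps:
C = 110219 (C = -5 + 332**2 = -5 + 110224 = 110219)
h(S) = 1
(h(292) + C) + 58542 = (1 + 110219) + 58542 = 110220 + 58542 = 168762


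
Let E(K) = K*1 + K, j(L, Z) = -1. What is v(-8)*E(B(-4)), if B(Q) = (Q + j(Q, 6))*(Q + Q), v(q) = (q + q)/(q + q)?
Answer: 80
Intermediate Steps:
v(q) = 1 (v(q) = (2*q)/((2*q)) = (2*q)*(1/(2*q)) = 1)
B(Q) = 2*Q*(-1 + Q) (B(Q) = (Q - 1)*(Q + Q) = (-1 + Q)*(2*Q) = 2*Q*(-1 + Q))
E(K) = 2*K (E(K) = K + K = 2*K)
v(-8)*E(B(-4)) = 1*(2*(2*(-4)*(-1 - 4))) = 1*(2*(2*(-4)*(-5))) = 1*(2*40) = 1*80 = 80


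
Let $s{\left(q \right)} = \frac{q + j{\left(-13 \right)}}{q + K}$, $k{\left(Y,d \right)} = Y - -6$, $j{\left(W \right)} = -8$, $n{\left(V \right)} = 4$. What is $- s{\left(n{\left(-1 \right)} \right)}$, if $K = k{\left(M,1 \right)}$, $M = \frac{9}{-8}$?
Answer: $\frac{32}{71} \approx 0.4507$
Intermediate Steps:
$M = - \frac{9}{8}$ ($M = 9 \left(- \frac{1}{8}\right) = - \frac{9}{8} \approx -1.125$)
$k{\left(Y,d \right)} = 6 + Y$ ($k{\left(Y,d \right)} = Y + 6 = 6 + Y$)
$K = \frac{39}{8}$ ($K = 6 - \frac{9}{8} = \frac{39}{8} \approx 4.875$)
$s{\left(q \right)} = \frac{-8 + q}{\frac{39}{8} + q}$ ($s{\left(q \right)} = \frac{q - 8}{q + \frac{39}{8}} = \frac{-8 + q}{\frac{39}{8} + q}$)
$- s{\left(n{\left(-1 \right)} \right)} = - \frac{8 \left(-8 + 4\right)}{39 + 8 \cdot 4} = - \frac{8 \left(-4\right)}{39 + 32} = - \frac{8 \left(-4\right)}{71} = \left(-1\right) \left(- \frac{32}{71}\right) = \frac{32}{71}$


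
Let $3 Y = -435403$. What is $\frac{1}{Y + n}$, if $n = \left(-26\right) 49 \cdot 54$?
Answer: $- \frac{3}{641791} \approx -4.6744 \cdot 10^{-6}$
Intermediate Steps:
$Y = - \frac{435403}{3}$ ($Y = \frac{1}{3} \left(-435403\right) = - \frac{435403}{3} \approx -1.4513 \cdot 10^{5}$)
$n = -68796$ ($n = \left(-1274\right) 54 = -68796$)
$\frac{1}{Y + n} = \frac{1}{- \frac{435403}{3} - 68796} = \frac{1}{- \frac{641791}{3}} = - \frac{3}{641791}$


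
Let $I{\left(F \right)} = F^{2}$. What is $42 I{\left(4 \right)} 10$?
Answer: $6720$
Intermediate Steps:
$42 I{\left(4 \right)} 10 = 42 \cdot 4^{2} \cdot 10 = 42 \cdot 16 \cdot 10 = 672 \cdot 10 = 6720$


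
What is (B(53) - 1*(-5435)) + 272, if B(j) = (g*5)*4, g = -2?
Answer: 5667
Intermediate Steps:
B(j) = -40 (B(j) = -2*5*4 = -10*4 = -40)
(B(53) - 1*(-5435)) + 272 = (-40 - 1*(-5435)) + 272 = (-40 + 5435) + 272 = 5395 + 272 = 5667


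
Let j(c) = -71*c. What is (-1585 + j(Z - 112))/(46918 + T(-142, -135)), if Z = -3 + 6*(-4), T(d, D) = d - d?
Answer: 4142/23459 ≈ 0.17656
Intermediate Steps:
T(d, D) = 0
Z = -27 (Z = -3 - 24 = -27)
(-1585 + j(Z - 112))/(46918 + T(-142, -135)) = (-1585 - 71*(-27 - 112))/(46918 + 0) = (-1585 - 71*(-139))/46918 = (-1585 + 9869)*(1/46918) = 8284*(1/46918) = 4142/23459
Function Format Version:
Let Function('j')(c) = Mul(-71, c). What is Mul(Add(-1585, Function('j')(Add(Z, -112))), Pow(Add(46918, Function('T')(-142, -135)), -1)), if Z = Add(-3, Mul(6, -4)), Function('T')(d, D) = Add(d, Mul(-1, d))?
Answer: Rational(4142, 23459) ≈ 0.17656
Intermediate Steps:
Function('T')(d, D) = 0
Z = -27 (Z = Add(-3, -24) = -27)
Mul(Add(-1585, Function('j')(Add(Z, -112))), Pow(Add(46918, Function('T')(-142, -135)), -1)) = Mul(Add(-1585, Mul(-71, Add(-27, -112))), Pow(Add(46918, 0), -1)) = Mul(Add(-1585, Mul(-71, -139)), Pow(46918, -1)) = Mul(Add(-1585, 9869), Rational(1, 46918)) = Mul(8284, Rational(1, 46918)) = Rational(4142, 23459)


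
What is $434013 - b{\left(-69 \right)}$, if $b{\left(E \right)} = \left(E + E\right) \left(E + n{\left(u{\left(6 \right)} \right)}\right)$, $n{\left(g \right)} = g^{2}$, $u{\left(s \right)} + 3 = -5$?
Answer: $433323$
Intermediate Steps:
$u{\left(s \right)} = -8$ ($u{\left(s \right)} = -3 - 5 = -8$)
$b{\left(E \right)} = 2 E \left(64 + E\right)$ ($b{\left(E \right)} = \left(E + E\right) \left(E + \left(-8\right)^{2}\right) = 2 E \left(E + 64\right) = 2 E \left(64 + E\right)$)
$434013 - b{\left(-69 \right)} = 434013 - 2 \left(-69\right) \left(64 - 69\right) = 434013 - 2 \left(-69\right) \left(-5\right) = 434013 - 690 = 433323$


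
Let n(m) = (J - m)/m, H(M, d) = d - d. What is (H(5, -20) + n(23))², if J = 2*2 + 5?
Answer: 196/529 ≈ 0.37051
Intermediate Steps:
H(M, d) = 0
J = 9 (J = 4 + 5 = 9)
n(m) = (9 - m)/m
(H(5, -20) + n(23))² = (0 + (9 - 1*23)/23)² = (0 + (9 - 23)/23)² = (0 + (1/23)*(-14))² = (0 - 14/23)² = (-14/23)² = 196/529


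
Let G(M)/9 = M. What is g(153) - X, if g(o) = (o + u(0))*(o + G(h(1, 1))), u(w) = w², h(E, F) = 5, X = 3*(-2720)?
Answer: 38454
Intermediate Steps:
X = -8160
G(M) = 9*M
g(o) = o*(45 + o) (g(o) = (o + 0²)*(o + 9*5) = (o + 0)*(o + 45) = o*(45 + o))
g(153) - X = 153*(45 + 153) - 1*(-8160) = 153*198 + 8160 = 30294 + 8160 = 38454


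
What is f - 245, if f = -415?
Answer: -660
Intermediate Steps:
f - 245 = -415 - 245 = -660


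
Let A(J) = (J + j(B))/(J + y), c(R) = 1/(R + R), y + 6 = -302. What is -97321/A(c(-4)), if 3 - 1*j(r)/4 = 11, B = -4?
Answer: -239896265/257 ≈ -9.3345e+5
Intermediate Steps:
y = -308 (y = -6 - 302 = -308)
c(R) = 1/(2*R)
j(r) = -32 (j(r) = 12 - 4*11 = 12 - 44 = -32)
A(J) = (-32 + J)/(-308 + J) (A(J) = (J - 32)/(J - 308) = (-32 + J)/(-308 + J))
-97321/A(c(-4)) = -97321*(-308 + (1/2)/(-4))/(-32 + (1/2)/(-4)) = -97321*(-308 + (1/2)*(-1/4))/(-32 + (1/2)*(-1/4)) = -97321*(-308 - 1/8)/(-32 - 1/8) = -97321/(-257/8/(-2465/8)) = -97321/((-8/2465*(-257/8))) = -97321/257/2465 = -97321*2465/257 = -239896265/257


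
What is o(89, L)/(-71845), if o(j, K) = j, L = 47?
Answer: -89/71845 ≈ -0.0012388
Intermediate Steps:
o(89, L)/(-71845) = 89/(-71845) = 89*(-1/71845) = -89/71845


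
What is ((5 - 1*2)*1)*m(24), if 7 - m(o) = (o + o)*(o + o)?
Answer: -6891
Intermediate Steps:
m(o) = 7 - 4*o**2 (m(o) = 7 - (o + o)*(o + o) = 7 - 2*o*2*o = 7 - 4*o**2)
((5 - 1*2)*1)*m(24) = ((5 - 1*2)*1)*(7 - 4*24**2) = ((5 - 2)*1)*(7 - 4*576) = (3*1)*(7 - 2304) = 3*(-2297) = -6891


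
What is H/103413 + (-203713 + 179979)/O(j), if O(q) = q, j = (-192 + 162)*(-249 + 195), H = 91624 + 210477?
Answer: -327500087/27921510 ≈ -11.729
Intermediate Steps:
H = 302101
j = 1620 (j = -30*(-54) = 1620)
H/103413 + (-203713 + 179979)/O(j) = 302101/103413 + (-203713 + 179979)/1620 = 302101*(1/103413) - 23734*1/1620 = 302101/103413 - 11867/810 = -327500087/27921510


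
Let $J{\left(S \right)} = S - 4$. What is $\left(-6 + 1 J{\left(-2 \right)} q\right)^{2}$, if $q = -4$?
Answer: $324$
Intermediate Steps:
$J{\left(S \right)} = -4 + S$
$\left(-6 + 1 J{\left(-2 \right)} q\right)^{2} = \left(-6 + 1 \left(-4 - 2\right) \left(-4\right)\right)^{2} = \left(-6 + 1 \left(-6\right) \left(-4\right)\right)^{2} = \left(-6 - -24\right)^{2} = \left(-6 + 24\right)^{2} = 18^{2} = 324$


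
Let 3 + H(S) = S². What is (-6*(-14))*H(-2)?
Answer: 84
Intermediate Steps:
H(S) = -3 + S²
(-6*(-14))*H(-2) = (-6*(-14))*(-3 + (-2)²) = 84*(-3 + 4) = 84*1 = 84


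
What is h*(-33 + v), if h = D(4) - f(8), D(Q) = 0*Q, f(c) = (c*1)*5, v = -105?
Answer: 5520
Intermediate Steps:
f(c) = 5*c (f(c) = c*5 = 5*c)
D(Q) = 0
h = -40 (h = 0 - 5*8 = 0 - 1*40 = 0 - 40 = -40)
h*(-33 + v) = -40*(-33 - 105) = -40*(-138) = 5520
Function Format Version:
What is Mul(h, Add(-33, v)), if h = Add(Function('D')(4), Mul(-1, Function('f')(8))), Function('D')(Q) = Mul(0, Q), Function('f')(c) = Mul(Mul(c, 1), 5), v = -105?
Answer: 5520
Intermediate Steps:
Function('f')(c) = Mul(5, c) (Function('f')(c) = Mul(c, 5) = Mul(5, c))
Function('D')(Q) = 0
h = -40 (h = Add(0, Mul(-1, Mul(5, 8))) = Add(0, Mul(-1, 40)) = Add(0, -40) = -40)
Mul(h, Add(-33, v)) = Mul(-40, Add(-33, -105)) = Mul(-40, -138) = 5520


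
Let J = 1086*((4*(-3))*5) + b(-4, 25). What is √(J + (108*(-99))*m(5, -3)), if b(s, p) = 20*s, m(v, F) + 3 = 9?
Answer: 4*I*√8087 ≈ 359.71*I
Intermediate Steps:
m(v, F) = 6 (m(v, F) = -3 + 9 = 6)
J = -65240 (J = 1086*((4*(-3))*5) + 20*(-4) = 1086*(-12*5) - 80 = 1086*(-60) - 80 = -65160 - 80 = -65240)
√(J + (108*(-99))*m(5, -3)) = √(-65240 + (108*(-99))*6) = √(-65240 - 10692*6) = √(-65240 - 64152) = √(-129392) = 4*I*√8087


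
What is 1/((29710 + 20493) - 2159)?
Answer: 1/48044 ≈ 2.0814e-5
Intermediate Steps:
1/((29710 + 20493) - 2159) = 1/(50203 - 2159) = 1/48044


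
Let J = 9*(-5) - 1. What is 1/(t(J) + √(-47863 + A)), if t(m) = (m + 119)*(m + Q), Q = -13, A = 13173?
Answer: -4307/18584939 - I*√34690/18584939 ≈ -0.00023175 - 1.0022e-5*I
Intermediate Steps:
J = -46 (J = -45 - 1 = -46)
t(m) = (-13 + m)*(119 + m) (t(m) = (m + 119)*(m - 13) = (119 + m)*(-13 + m) = (-13 + m)*(119 + m))
1/(t(J) + √(-47863 + A)) = 1/((-1547 + (-46)² + 106*(-46)) + √(-47863 + 13173)) = 1/((-1547 + 2116 - 4876) + √(-34690)) = 1/(-4307 + I*√34690)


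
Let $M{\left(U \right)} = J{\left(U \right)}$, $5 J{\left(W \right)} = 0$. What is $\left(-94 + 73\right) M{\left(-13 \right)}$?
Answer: $0$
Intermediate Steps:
$J{\left(W \right)} = 0$ ($J{\left(W \right)} = \frac{1}{5} \cdot 0 = 0$)
$M{\left(U \right)} = 0$
$\left(-94 + 73\right) M{\left(-13 \right)} = \left(-94 + 73\right) 0 = \left(-21\right) 0 = 0$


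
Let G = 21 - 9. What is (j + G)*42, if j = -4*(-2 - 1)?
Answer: 1008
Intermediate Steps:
j = 12 (j = -4*(-3) = 12)
G = 12
(j + G)*42 = (12 + 12)*42 = 24*42 = 1008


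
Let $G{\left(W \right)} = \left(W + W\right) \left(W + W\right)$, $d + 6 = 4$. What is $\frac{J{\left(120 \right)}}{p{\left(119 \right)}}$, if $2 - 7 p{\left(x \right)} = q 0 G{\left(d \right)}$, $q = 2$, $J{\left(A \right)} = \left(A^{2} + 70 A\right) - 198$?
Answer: $79107$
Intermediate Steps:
$d = -2$ ($d = -6 + 4 = -2$)
$J{\left(A \right)} = -198 + A^{2} + 70 A$
$G{\left(W \right)} = 4 W^{2}$ ($G{\left(W \right)} = 2 W 2 W = 4 W^{2}$)
$p{\left(x \right)} = \frac{2}{7}$ ($p{\left(x \right)} = \frac{2}{7} - \frac{2 \cdot 0 \cdot 4 \left(-2\right)^{2}}{7} = \frac{2}{7} - \frac{0 \cdot 4 \cdot 4}{7} = \frac{2}{7} - \frac{0 \cdot 16}{7} = \frac{2}{7} - 0 = \frac{2}{7} + 0 = \frac{2}{7}$)
$\frac{J{\left(120 \right)}}{p{\left(119 \right)}} = \frac{-198 + 120^{2} + 70 \cdot 120}{\frac{2}{7}} = \left(-198 + 14400 + 8400\right) \frac{7}{2} = 22602 \cdot \frac{7}{2} = 79107$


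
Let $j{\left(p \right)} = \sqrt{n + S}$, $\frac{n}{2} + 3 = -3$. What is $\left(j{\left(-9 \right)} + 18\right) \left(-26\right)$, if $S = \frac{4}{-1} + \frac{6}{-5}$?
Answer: $-468 - \frac{26 i \sqrt{430}}{5} \approx -468.0 - 107.83 i$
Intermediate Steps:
$n = -12$ ($n = -6 + 2 \left(-3\right) = -6 - 6 = -12$)
$S = - \frac{26}{5}$ ($S = 4 \left(-1\right) + 6 \left(- \frac{1}{5}\right) = -4 - \frac{6}{5} = - \frac{26}{5} \approx -5.2$)
$j{\left(p \right)} = \frac{i \sqrt{430}}{5}$ ($j{\left(p \right)} = \sqrt{-12 - \frac{26}{5}} = \sqrt{- \frac{86}{5}} = \frac{i \sqrt{430}}{5}$)
$\left(j{\left(-9 \right)} + 18\right) \left(-26\right) = \left(\frac{i \sqrt{430}}{5} + 18\right) \left(-26\right) = \left(18 + \frac{i \sqrt{430}}{5}\right) \left(-26\right) = -468 - \frac{26 i \sqrt{430}}{5}$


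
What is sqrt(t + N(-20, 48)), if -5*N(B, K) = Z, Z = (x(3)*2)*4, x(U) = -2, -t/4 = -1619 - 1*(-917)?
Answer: 2*sqrt(17570)/5 ≈ 53.021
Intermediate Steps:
t = 2808 (t = -4*(-1619 - 1*(-917)) = -4*(-1619 + 917) = -4*(-702) = 2808)
Z = -16 (Z = -2*2*4 = -4*4 = -16)
N(B, K) = 16/5 (N(B, K) = -1/5*(-16) = 16/5)
sqrt(t + N(-20, 48)) = sqrt(2808 + 16/5) = sqrt(14056/5) = 2*sqrt(17570)/5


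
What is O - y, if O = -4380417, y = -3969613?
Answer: -410804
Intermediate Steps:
O - y = -4380417 - 1*(-3969613) = -4380417 + 3969613 = -410804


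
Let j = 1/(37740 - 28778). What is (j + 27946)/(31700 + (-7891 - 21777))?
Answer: 250452053/18210784 ≈ 13.753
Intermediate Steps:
j = 1/8962 ≈ 0.00011158
(j + 27946)/(31700 + (-7891 - 21777)) = (1/8962 + 27946)/(31700 + (-7891 - 21777)) = 250452053/(8962*(31700 - 29668)) = (250452053/8962)/2032 = (250452053/8962)*(1/2032) = 250452053/18210784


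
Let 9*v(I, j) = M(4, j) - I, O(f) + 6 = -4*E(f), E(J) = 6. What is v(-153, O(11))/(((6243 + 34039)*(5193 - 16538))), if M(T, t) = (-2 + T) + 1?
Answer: -26/685498935 ≈ -3.7929e-8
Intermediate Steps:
M(T, t) = -1 + T
O(f) = -30 (O(f) = -6 - 4*6 = -6 - 24 = -30)
v(I, j) = 1/3 - I/9 (v(I, j) = ((-1 + 4) - I)/9 = (3 - I)/9 = 1/3 - I/9)
v(-153, O(11))/(((6243 + 34039)*(5193 - 16538))) = (1/3 - 1/9*(-153))/(((6243 + 34039)*(5193 - 16538))) = (1/3 + 17)/((40282*(-11345))) = (52/3)/(-456999290) = (52/3)*(-1/456999290) = -26/685498935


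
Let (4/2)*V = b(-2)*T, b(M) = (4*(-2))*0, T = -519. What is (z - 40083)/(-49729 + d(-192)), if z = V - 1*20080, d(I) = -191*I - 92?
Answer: 60163/13149 ≈ 4.5755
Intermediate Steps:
b(M) = 0 (b(M) = -8*0 = 0)
d(I) = -92 - 191*I
V = 0 (V = (0*(-519))/2 = (½)*0 = 0)
z = -20080 (z = 0 - 1*20080 = 0 - 20080 = -20080)
(z - 40083)/(-49729 + d(-192)) = (-20080 - 40083)/(-49729 + (-92 - 191*(-192))) = -60163/(-49729 + (-92 + 36672)) = -60163/(-49729 + 36580) = -60163/(-13149) = -60163*(-1/13149) = 60163/13149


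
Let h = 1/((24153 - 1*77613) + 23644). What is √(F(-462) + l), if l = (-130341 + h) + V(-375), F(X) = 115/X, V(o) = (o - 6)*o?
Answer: √148642770790599162/3443748 ≈ 111.95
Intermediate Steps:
V(o) = o*(-6 + o) (V(o) = (-6 + o)*o = o*(-6 + o))
h = -1/29816 (h = 1/((24153 - 77613) + 23644) = 1/(-53460 + 23644) = 1/(-29816) = -1/29816 ≈ -3.3539e-5)
l = 373713743/29816 (l = (-130341 - 1/29816) - 375*(-6 - 375) = -3886247257/29816 - 375*(-381) = -3886247257/29816 + 142875 = 373713743/29816 ≈ 12534.)
√(F(-462) + l) = √(115/(-462) + 373713743/29816) = √(115*(-1/462) + 373713743/29816) = √(-115/462 + 373713743/29816) = √(86326160213/6887496) = √148642770790599162/3443748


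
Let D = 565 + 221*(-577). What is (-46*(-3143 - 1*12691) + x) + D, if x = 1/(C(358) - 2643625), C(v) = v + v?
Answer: 1589477187507/2642909 ≈ 6.0141e+5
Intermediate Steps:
C(v) = 2*v
D = -126952 (D = 565 - 127517 = -126952)
x = -1/2642909 (x = 1/(2*358 - 2643625) = 1/(716 - 2643625) = 1/(-2642909) = -1/2642909 ≈ -3.7837e-7)
(-46*(-3143 - 1*12691) + x) + D = (-46*(-3143 - 1*12691) - 1/2642909) - 126952 = (-46*(-3143 - 12691) - 1/2642909) - 126952 = (-46*(-15834) - 1/2642909) - 126952 = (728364 - 1/2642909) - 126952 = 1924999770875/2642909 - 126952 = 1589477187507/2642909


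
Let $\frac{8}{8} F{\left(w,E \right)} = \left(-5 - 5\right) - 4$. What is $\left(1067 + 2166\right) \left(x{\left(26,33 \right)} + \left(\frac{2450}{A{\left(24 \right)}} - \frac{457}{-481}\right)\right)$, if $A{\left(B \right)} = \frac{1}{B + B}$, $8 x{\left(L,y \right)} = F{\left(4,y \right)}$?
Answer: $\frac{731501363613}{1924} \approx 3.802 \cdot 10^{8}$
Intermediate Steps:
$F{\left(w,E \right)} = -14$ ($F{\left(w,E \right)} = \left(-5 - 5\right) - 4 = -10 - 4 = -14$)
$x{\left(L,y \right)} = - \frac{7}{4}$ ($x{\left(L,y \right)} = \frac{1}{8} \left(-14\right) = - \frac{7}{4}$)
$A{\left(B \right)} = \frac{1}{2 B}$
$\left(1067 + 2166\right) \left(x{\left(26,33 \right)} + \left(\frac{2450}{A{\left(24 \right)}} - \frac{457}{-481}\right)\right) = \left(1067 + 2166\right) \left(- \frac{7}{4} + \left(\frac{2450}{\frac{1}{2} \cdot \frac{1}{24}} - \frac{457}{-481}\right)\right) = 3233 \left(- \frac{7}{4} - \left(- \frac{457}{481} - \frac{2450}{\frac{1}{2} \cdot \frac{1}{24}}\right)\right) = 3233 \left(- \frac{7}{4} + \left(2450 \frac{1}{\frac{1}{48}} + \frac{457}{481}\right)\right) = 3233 \left(- \frac{7}{4} + \left(2450 \cdot 48 + \frac{457}{481}\right)\right) = 3233 \left(- \frac{7}{4} + \left(117600 + \frac{457}{481}\right)\right) = 3233 \left(- \frac{7}{4} + \frac{56566057}{481}\right) = 3233 \cdot \frac{226260861}{1924} = \frac{731501363613}{1924}$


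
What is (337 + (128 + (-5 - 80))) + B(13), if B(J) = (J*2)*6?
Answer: 536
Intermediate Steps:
B(J) = 12*J (B(J) = (2*J)*6 = 12*J)
(337 + (128 + (-5 - 80))) + B(13) = (337 + (128 + (-5 - 80))) + 12*13 = (337 + (128 - 85)) + 156 = (337 + 43) + 156 = 380 + 156 = 536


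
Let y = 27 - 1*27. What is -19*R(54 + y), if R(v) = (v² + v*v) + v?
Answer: -111834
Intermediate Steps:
y = 0 (y = 27 - 27 = 0)
R(v) = v + 2*v² (R(v) = (v² + v²) + v = 2*v² + v = v + 2*v²)
-19*R(54 + y) = -19*(54 + 0)*(1 + 2*(54 + 0)) = -1026*(1 + 2*54) = -1026*(1 + 108) = -1026*109 = -19*5886 = -111834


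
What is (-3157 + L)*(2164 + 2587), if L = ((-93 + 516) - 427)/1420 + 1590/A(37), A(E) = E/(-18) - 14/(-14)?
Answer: -149438353084/6745 ≈ -2.2155e+7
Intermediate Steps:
A(E) = 1 - E/18 (A(E) = E*(-1/18) - 14*(-1/14) = -E/18 + 1 = 1 - E/18)
L = -10160119/6745 (L = ((-93 + 516) - 427)/1420 + 1590/(1 - 1/18*37) = (423 - 427)*(1/1420) + 1590/(1 - 37/18) = -4*1/1420 + 1590/(-19/18) = -1/355 + 1590*(-18/19) = -1/355 - 28620/19 = -10160119/6745 ≈ -1506.3)
(-3157 + L)*(2164 + 2587) = (-3157 - 10160119/6745)*(2164 + 2587) = -31454084/6745*4751 = -149438353084/6745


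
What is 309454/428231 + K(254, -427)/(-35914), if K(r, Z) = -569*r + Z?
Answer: 73187099099/15379488134 ≈ 4.7587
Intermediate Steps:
K(r, Z) = Z - 569*r
309454/428231 + K(254, -427)/(-35914) = 309454/428231 + (-427 - 569*254)/(-35914) = 309454*(1/428231) + (-427 - 144526)*(-1/35914) = 309454/428231 - 144953*(-1/35914) = 309454/428231 + 144953/35914 = 73187099099/15379488134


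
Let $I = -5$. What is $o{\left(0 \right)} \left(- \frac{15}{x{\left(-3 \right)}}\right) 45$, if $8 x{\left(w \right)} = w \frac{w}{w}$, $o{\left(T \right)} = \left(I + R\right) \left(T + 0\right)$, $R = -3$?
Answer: $0$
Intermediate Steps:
$o{\left(T \right)} = - 8 T$ ($o{\left(T \right)} = \left(-5 - 3\right) \left(T + 0\right) = - 8 T$)
$x{\left(w \right)} = \frac{w}{8}$ ($x{\left(w \right)} = \frac{w \frac{w}{w}}{8} = \frac{w 1}{8} = \frac{w}{8}$)
$o{\left(0 \right)} \left(- \frac{15}{x{\left(-3 \right)}}\right) 45 = \left(-8\right) 0 \left(- \frac{15}{\frac{1}{8} \left(-3\right)}\right) 45 = 0 \left(- \frac{15}{- \frac{3}{8}}\right) 45 = 0 \left(\left(-15\right) \left(- \frac{8}{3}\right)\right) 45 = 0 \cdot 40 \cdot 45 = 0 \cdot 45 = 0$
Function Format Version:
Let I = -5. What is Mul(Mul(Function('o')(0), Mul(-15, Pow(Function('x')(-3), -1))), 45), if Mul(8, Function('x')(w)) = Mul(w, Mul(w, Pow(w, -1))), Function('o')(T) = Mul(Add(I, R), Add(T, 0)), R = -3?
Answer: 0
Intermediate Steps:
Function('o')(T) = Mul(-8, T) (Function('o')(T) = Mul(Add(-5, -3), Add(T, 0)) = Mul(-8, T))
Function('x')(w) = Mul(Rational(1, 8), w) (Function('x')(w) = Mul(Rational(1, 8), Mul(w, Mul(w, Pow(w, -1)))) = Mul(Rational(1, 8), Mul(w, 1)) = Mul(Rational(1, 8), w))
Mul(Mul(Function('o')(0), Mul(-15, Pow(Function('x')(-3), -1))), 45) = Mul(Mul(Mul(-8, 0), Mul(-15, Pow(Mul(Rational(1, 8), -3), -1))), 45) = Mul(Mul(0, Mul(-15, Pow(Rational(-3, 8), -1))), 45) = Mul(Mul(0, Mul(-15, Rational(-8, 3))), 45) = Mul(Mul(0, 40), 45) = Mul(0, 45) = 0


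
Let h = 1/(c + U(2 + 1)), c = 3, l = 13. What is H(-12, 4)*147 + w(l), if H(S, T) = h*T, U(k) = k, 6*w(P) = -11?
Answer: 577/6 ≈ 96.167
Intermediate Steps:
w(P) = -11/6 (w(P) = (1/6)*(-11) = -11/6)
h = 1/6 (h = 1/(3 + (2 + 1)) = 1/(3 + 3) = 1/6 ≈ 0.16667)
H(S, T) = T/6
H(-12, 4)*147 + w(l) = ((1/6)*4)*147 - 11/6 = (2/3)*147 - 11/6 = 98 - 11/6 = 577/6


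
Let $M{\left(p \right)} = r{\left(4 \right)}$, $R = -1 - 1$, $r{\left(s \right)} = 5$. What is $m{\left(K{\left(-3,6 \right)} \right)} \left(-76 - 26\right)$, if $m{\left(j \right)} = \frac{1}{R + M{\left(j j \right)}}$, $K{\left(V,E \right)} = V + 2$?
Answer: $-34$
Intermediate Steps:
$R = -2$ ($R = -1 - 1 = -2$)
$M{\left(p \right)} = 5$
$K{\left(V,E \right)} = 2 + V$
$m{\left(j \right)} = \frac{1}{3}$ ($m{\left(j \right)} = \frac{1}{-2 + 5} = \frac{1}{3}$)
$m{\left(K{\left(-3,6 \right)} \right)} \left(-76 - 26\right) = \frac{-76 - 26}{3} = \frac{1}{3} \left(-102\right) = -34$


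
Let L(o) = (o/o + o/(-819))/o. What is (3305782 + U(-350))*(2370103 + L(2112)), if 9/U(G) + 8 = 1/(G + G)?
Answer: 4217083165726164144959/538233696 ≈ 7.8350e+12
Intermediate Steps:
U(G) = 9/(-8 + 1/(2*G)) (U(G) = 9/(-8 + 1/(G + G)) = 9/(-8 + 1/(2*G)))
L(o) = (1 - o/819)/o (L(o) = (1 + o*(-1/819))/o = (1 - o/819)/o)
(3305782 + U(-350))*(2370103 + L(2112)) = (3305782 - 18*(-350)/(-1 + 16*(-350)))*(2370103 + (1/819)*(819 - 1*2112)/2112) = (3305782 - 18*(-350)/(-1 - 5600))*(2370103 + (1/819)*(1/2112)*(819 - 2112)) = (3305782 - 18*(-350)/(-5601))*(2370103 + (1/819)*(1/2112)*(-1293)) = (3305782 - 18*(-350)*(-1/5601))*(2370103 - 431/576576) = (3305782 - 2100/1867)*(1366544506897/576576) = (6171892894/1867)*(1366544506897/576576) = 4217083165726164144959/538233696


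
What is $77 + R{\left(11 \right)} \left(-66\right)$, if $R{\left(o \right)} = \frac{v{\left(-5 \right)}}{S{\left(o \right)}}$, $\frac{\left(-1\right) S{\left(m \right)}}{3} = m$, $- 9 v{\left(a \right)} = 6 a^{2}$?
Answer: $\frac{131}{3} \approx 43.667$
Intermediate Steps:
$v{\left(a \right)} = - \frac{2 a^{2}}{3}$ ($v{\left(a \right)} = - \frac{6 a^{2}}{9} = - \frac{2 a^{2}}{3}$)
$S{\left(m \right)} = - 3 m$
$R{\left(o \right)} = \frac{50}{9 o}$ ($R{\left(o \right)} = \frac{\left(- \frac{2}{3}\right) \left(-5\right)^{2}}{\left(-3\right) o} = \left(- \frac{2}{3}\right) 25 \left(- \frac{1}{3 o}\right) = - \frac{50 \left(- \frac{1}{3 o}\right)}{3} = \frac{50}{9 o}$)
$77 + R{\left(11 \right)} \left(-66\right) = 77 + \frac{50}{9 \cdot 11} \left(-66\right) = 77 + \frac{50}{9} \cdot \frac{1}{11} \left(-66\right) = 77 + \frac{50}{99} \left(-66\right) = 77 - \frac{100}{3} = \frac{131}{3}$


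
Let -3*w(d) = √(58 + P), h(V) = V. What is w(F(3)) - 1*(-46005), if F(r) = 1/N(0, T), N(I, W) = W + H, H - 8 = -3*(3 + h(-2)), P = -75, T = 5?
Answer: 46005 - I*√17/3 ≈ 46005.0 - 1.3744*I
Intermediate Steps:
H = 5 (H = 8 - 3*(3 - 2) = 8 - 3*1 = 8 - 3 = 5)
N(I, W) = 5 + W (N(I, W) = W + 5 = 5 + W)
F(r) = ⅒ (F(r) = 1/(5 + 5) = 1/10 = ⅒)
w(d) = -I*√17/3 (w(d) = -√(58 - 75)/3 = -I*√17/3)
w(F(3)) - 1*(-46005) = -I*√17/3 - 1*(-46005) = -I*√17/3 + 46005 = 46005 - I*√17/3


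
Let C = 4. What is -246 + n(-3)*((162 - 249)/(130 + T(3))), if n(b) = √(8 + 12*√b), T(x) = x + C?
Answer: -246 - 174*√(2 + 3*I*√3)/137 ≈ -248.47 - 1.6963*I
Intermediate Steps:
T(x) = 4 + x (T(x) = x + 4 = 4 + x)
-246 + n(-3)*((162 - 249)/(130 + T(3))) = -246 + (2*√(2 + 3*√(-3)))*((162 - 249)/(130 + (4 + 3))) = -246 + (2*√(2 + 3*(I*√3)))*(-87/(130 + 7)) = -246 + (2*√(2 + 3*I*√3))*(-87/137) = -246 - 174*√(2 + 3*I*√3)/137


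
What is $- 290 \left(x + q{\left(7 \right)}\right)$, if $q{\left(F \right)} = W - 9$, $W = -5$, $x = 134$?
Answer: $-34800$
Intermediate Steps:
$q{\left(F \right)} = -14$ ($q{\left(F \right)} = -5 - 9 = -14$)
$- 290 \left(x + q{\left(7 \right)}\right) = - 290 \left(134 - 14\right) = \left(-290\right) 120 = -34800$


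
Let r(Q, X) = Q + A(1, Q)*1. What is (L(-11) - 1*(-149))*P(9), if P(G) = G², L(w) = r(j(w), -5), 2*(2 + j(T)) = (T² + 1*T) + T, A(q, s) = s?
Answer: 19764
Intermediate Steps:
j(T) = -2 + T + T²/2 (j(T) = -2 + ((T² + 1*T) + T)/2 = -2 + ((T² + T) + T)/2 = -2 + ((T + T²) + T)/2 = -2 + (T² + 2*T)/2 = -2 + (T + T²/2) = -2 + T + T²/2)
r(Q, X) = 2*Q (r(Q, X) = Q + Q*1 = Q + Q = 2*Q)
L(w) = -4 + w² + 2*w (L(w) = 2*(-2 + w + w²/2) = -4 + w² + 2*w)
(L(-11) - 1*(-149))*P(9) = ((-4 + (-11)² + 2*(-11)) - 1*(-149))*9² = ((-4 + 121 - 22) + 149)*81 = (95 + 149)*81 = 244*81 = 19764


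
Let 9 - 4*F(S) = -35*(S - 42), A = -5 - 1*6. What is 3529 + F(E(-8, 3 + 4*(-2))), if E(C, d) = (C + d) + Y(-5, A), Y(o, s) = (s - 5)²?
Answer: 5290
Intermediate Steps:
A = -11 (A = -5 - 6 = -11)
Y(o, s) = (-5 + s)²
E(C, d) = 256 + C + d (E(C, d) = (C + d) + (-5 - 11)² = (C + d) + (-16)² = (C + d) + 256 = 256 + C + d)
F(S) = -1461/4 + 35*S/4 (F(S) = 9/4 - (-35)*(S - 42)/4 = 9/4 - (-35)*(-42 + S)/4 = 9/4 - (1470 - 35*S)/4 = 9/4 + (-735/2 + 35*S/4) = -1461/4 + 35*S/4)
3529 + F(E(-8, 3 + 4*(-2))) = 3529 + (-1461/4 + 35*(256 - 8 + (3 + 4*(-2)))/4) = 3529 + (-1461/4 + 35*(256 - 8 + (3 - 8))/4) = 3529 + (-1461/4 + 35*(256 - 8 - 5)/4) = 3529 + (-1461/4 + (35/4)*243) = 3529 + (-1461/4 + 8505/4) = 3529 + 1761 = 5290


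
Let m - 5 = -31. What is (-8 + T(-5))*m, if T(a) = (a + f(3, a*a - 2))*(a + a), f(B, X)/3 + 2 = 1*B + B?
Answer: 2028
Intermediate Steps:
m = -26 (m = 5 - 31 = -26)
f(B, X) = -6 + 6*B (f(B, X) = -6 + 3*(1*B + B) = -6 + 3*(B + B) = -6 + 3*(2*B) = -6 + 6*B)
T(a) = 2*a*(12 + a) (T(a) = (a + (-6 + 6*3))*(a + a) = (a + (-6 + 18))*(2*a) = (a + 12)*(2*a) = (12 + a)*(2*a) = 2*a*(12 + a))
(-8 + T(-5))*m = (-8 + 2*(-5)*(12 - 5))*(-26) = (-8 + 2*(-5)*7)*(-26) = (-8 - 70)*(-26) = -78*(-26) = 2028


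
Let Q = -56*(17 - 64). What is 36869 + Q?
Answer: 39501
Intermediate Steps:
Q = 2632 (Q = -56*(-47) = 2632)
36869 + Q = 36869 + 2632 = 39501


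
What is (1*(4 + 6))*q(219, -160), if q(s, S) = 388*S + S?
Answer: -622400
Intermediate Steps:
q(s, S) = 389*S
(1*(4 + 6))*q(219, -160) = (1*(4 + 6))*(389*(-160)) = (1*10)*(-62240) = 10*(-62240) = -622400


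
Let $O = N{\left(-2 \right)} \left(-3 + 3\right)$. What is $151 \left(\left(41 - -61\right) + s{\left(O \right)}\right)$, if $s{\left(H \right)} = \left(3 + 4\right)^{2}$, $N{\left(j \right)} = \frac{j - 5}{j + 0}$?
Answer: $22801$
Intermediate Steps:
$N{\left(j \right)} = \frac{-5 + j}{j}$
$O = 0$ ($O = \frac{-5 - 2}{-2} \left(-3 + 3\right) = \left(- \frac{1}{2}\right) \left(-7\right) 0 = \frac{7}{2} \cdot 0 = 0$)
$s{\left(H \right)} = 49$ ($s{\left(H \right)} = 7^{2} = 49$)
$151 \left(\left(41 - -61\right) + s{\left(O \right)}\right) = 151 \left(\left(41 - -61\right) + 49\right) = 151 \left(\left(41 + 61\right) + 49\right) = 151 \left(102 + 49\right) = 151 \cdot 151 = 22801$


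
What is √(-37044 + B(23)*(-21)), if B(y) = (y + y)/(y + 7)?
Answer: I*√926905/5 ≈ 192.55*I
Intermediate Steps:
B(y) = 2*y/(7 + y) (B(y) = (2*y)/(7 + y) = 2*y/(7 + y))
√(-37044 + B(23)*(-21)) = √(-37044 + (2*23/(7 + 23))*(-21)) = √(-37044 + (2*23/30)*(-21)) = √(-37044 + (2*23*(1/30))*(-21)) = √(-37044 + (23/15)*(-21)) = √(-37044 - 161/5) = √(-185381/5) = I*√926905/5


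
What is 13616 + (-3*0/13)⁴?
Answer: 13616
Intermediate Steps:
13616 + (-3*0/13)⁴ = 13616 + (0*(1/13))⁴ = 13616 + 0⁴ = 13616 + 0 = 13616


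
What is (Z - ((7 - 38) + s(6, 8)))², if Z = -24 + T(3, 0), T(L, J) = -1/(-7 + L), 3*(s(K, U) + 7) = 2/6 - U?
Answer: 366025/1296 ≈ 282.43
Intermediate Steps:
s(K, U) = -62/9 - U/3 (s(K, U) = -7 + (2/6 - U)/3 = -7 + (2*(⅙) - U)/3 = -7 + (⅓ - U)/3 = -7 + (⅑ - U/3) = -62/9 - U/3)
Z = -95/4 (Z = -24 - 1/(-7 + 3) = -24 - 1/(-4) = -24 - 1*(-¼) = -24 + ¼ = -95/4 ≈ -23.750)
(Z - ((7 - 38) + s(6, 8)))² = (-95/4 - ((7 - 38) + (-62/9 - ⅓*8)))² = (-95/4 - (-31 + (-62/9 - 8/3)))² = (-95/4 - (-31 - 86/9))² = (-95/4 - 1*(-365/9))² = (-95/4 + 365/9)² = (605/36)² = 366025/1296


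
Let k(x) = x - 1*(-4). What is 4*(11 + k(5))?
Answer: 80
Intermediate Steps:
k(x) = 4 + x (k(x) = x + 4 = 4 + x)
4*(11 + k(5)) = 4*(11 + (4 + 5)) = 4*(11 + 9) = 4*20 = 80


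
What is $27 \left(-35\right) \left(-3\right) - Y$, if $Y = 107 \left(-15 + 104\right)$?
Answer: $-6688$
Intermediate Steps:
$Y = 9523$ ($Y = 107 \cdot 89 = 9523$)
$27 \left(-35\right) \left(-3\right) - Y = 27 \left(-35\right) \left(-3\right) - 9523 = \left(-945\right) \left(-3\right) - 9523 = 2835 - 9523 = -6688$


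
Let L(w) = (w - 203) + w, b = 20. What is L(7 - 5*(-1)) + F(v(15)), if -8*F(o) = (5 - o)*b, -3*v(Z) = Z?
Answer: -204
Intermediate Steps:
v(Z) = -Z/3
F(o) = -25/2 + 5*o/2 (F(o) = -(5 - o)*20/8 = -(100 - 20*o)/8 = -25/2 + 5*o/2)
L(w) = -203 + 2*w (L(w) = (-203 + w) + w = -203 + 2*w)
L(7 - 5*(-1)) + F(v(15)) = (-203 + 2*(7 - 5*(-1))) + (-25/2 + 5*(-⅓*15)/2) = (-203 + 2*(7 + 5)) + (-25/2 + (5/2)*(-5)) = (-203 + 2*12) + (-25/2 - 25/2) = (-203 + 24) - 25 = -179 - 25 = -204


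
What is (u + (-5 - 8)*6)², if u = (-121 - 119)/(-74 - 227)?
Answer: 540004644/90601 ≈ 5960.3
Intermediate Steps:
u = 240/301 (u = -240/(-301) = -240*(-1/301) = 240/301 ≈ 0.79734)
(u + (-5 - 8)*6)² = (240/301 + (-5 - 8)*6)² = (240/301 - 13*6)² = (240/301 - 78)² = (-23238/301)² = 540004644/90601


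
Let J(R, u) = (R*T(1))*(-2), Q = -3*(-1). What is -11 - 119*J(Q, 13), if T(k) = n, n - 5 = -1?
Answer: 2845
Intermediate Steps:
n = 4 (n = 5 - 1 = 4)
T(k) = 4
Q = 3
J(R, u) = -8*R (J(R, u) = (R*4)*(-2) = (4*R)*(-2) = -8*R)
-11 - 119*J(Q, 13) = -11 - (-952)*3 = -11 - 119*(-24) = -11 + 2856 = 2845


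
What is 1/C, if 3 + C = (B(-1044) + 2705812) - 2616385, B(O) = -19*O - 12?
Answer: 1/109248 ≈ 9.1535e-6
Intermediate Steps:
B(O) = -12 - 19*O
C = 109248 (C = -3 + (((-12 - 19*(-1044)) + 2705812) - 2616385) = -3 + (((-12 + 19836) + 2705812) - 2616385) = -3 + ((19824 + 2705812) - 2616385) = -3 + (2725636 - 2616385) = -3 + 109251 = 109248)
1/C = 1/109248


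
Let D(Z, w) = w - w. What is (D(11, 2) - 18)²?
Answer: 324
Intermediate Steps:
D(Z, w) = 0
(D(11, 2) - 18)² = (0 - 18)² = (-18)² = 324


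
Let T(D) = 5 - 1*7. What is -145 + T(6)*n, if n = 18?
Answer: -181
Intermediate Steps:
T(D) = -2 (T(D) = 5 - 7 = -2)
-145 + T(6)*n = -145 - 2*18 = -145 - 36 = -181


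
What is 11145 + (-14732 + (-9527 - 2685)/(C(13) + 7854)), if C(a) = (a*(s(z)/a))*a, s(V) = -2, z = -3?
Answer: -7022812/1957 ≈ -3588.6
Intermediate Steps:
C(a) = -2*a (C(a) = (a*(-2/a))*a = -2*a)
11145 + (-14732 + (-9527 - 2685)/(C(13) + 7854)) = 11145 + (-14732 + (-9527 - 2685)/(-2*13 + 7854)) = 11145 + (-14732 - 12212/(-26 + 7854)) = 11145 + (-14732 - 12212/7828) = 11145 + (-14732 - 12212*1/7828) = 11145 + (-14732 - 3053/1957) = 11145 - 28833577/1957 = -7022812/1957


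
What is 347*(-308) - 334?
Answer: -107210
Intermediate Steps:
347*(-308) - 334 = -106876 - 334 = -107210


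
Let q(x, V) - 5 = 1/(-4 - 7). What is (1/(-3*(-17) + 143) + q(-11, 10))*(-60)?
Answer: -314610/1067 ≈ -294.85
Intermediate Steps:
q(x, V) = 54/11 (q(x, V) = 5 + 1/(-4 - 7) = 5 + 1/(-11) = 5 - 1/11 = 54/11)
(1/(-3*(-17) + 143) + q(-11, 10))*(-60) = (1/(-3*(-17) + 143) + 54/11)*(-60) = (1/(51 + 143) + 54/11)*(-60) = (1/194 + 54/11)*(-60) = (10487/2134)*(-60) = -314610/1067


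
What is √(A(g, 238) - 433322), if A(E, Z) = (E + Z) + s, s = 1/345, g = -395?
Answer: 7*I*√1052955870/345 ≈ 658.39*I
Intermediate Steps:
s = 1/345 ≈ 0.0028986
A(E, Z) = 1/345 + E + Z (A(E, Z) = (E + Z) + 1/345 = 1/345 + E + Z)
√(A(g, 238) - 433322) = √((1/345 - 395 + 238) - 433322) = √(-54164/345 - 433322) = √(-149550254/345) = 7*I*√1052955870/345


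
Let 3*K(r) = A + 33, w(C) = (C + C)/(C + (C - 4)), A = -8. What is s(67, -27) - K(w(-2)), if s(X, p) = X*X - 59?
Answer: 13265/3 ≈ 4421.7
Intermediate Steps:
s(X, p) = -59 + X**2 (s(X, p) = X**2 - 59 = -59 + X**2)
w(C) = 2*C/(-4 + 2*C) (w(C) = (2*C)/(C + (-4 + C)) = (2*C)/(-4 + 2*C) = 2*C/(-4 + 2*C))
K(r) = 25/3 (K(r) = (-8 + 33)/3 = (1/3)*25 = 25/3)
s(67, -27) - K(w(-2)) = (-59 + 67**2) - 1*25/3 = (-59 + 4489) - 25/3 = 4430 - 25/3 = 13265/3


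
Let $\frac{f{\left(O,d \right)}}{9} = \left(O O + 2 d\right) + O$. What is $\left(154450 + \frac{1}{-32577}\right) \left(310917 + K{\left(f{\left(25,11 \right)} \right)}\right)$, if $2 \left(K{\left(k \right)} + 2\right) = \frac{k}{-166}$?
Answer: $\frac{129835460061938017}{2703891} \approx 4.8018 \cdot 10^{10}$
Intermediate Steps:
$f{\left(O,d \right)} = 9 O + 9 O^{2} + 18 d$ ($f{\left(O,d \right)} = 9 \left(\left(O O + 2 d\right) + O\right) = 9 \left(\left(O^{2} + 2 d\right) + O\right) = 9 \left(O + O^{2} + 2 d\right) = 9 O + 9 O^{2} + 18 d$)
$K{\left(k \right)} = -2 - \frac{k}{332}$ ($K{\left(k \right)} = -2 + \frac{k \frac{1}{-166}}{2} = -2 + \frac{k \left(- \frac{1}{166}\right)}{2} = -2 + \frac{\left(- \frac{1}{166}\right) k}{2} = -2 - \frac{k}{332}$)
$\left(154450 + \frac{1}{-32577}\right) \left(310917 + K{\left(f{\left(25,11 \right)} \right)}\right) = \left(154450 + \frac{1}{-32577}\right) \left(310917 - \left(2 + \frac{9 \cdot 25 + 9 \cdot 25^{2} + 18 \cdot 11}{332}\right)\right) = \left(154450 - \frac{1}{32577}\right) \left(310917 - \left(2 + \frac{225 + 9 \cdot 625 + 198}{332}\right)\right) = \frac{5031517649 \left(310917 - \left(2 + \frac{225 + 5625 + 198}{332}\right)\right)}{32577} = \frac{5031517649 \left(310917 - \frac{1678}{83}\right)}{32577} = \frac{5031517649}{32577} \cdot \frac{25804433}{83} = \frac{129835460061938017}{2703891}$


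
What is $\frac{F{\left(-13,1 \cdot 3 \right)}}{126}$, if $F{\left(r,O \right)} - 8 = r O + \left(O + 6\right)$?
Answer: $- \frac{11}{63} \approx -0.1746$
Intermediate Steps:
$F{\left(r,O \right)} = 14 + O + O r$ ($F{\left(r,O \right)} = 8 + \left(r O + \left(O + 6\right)\right) = 8 + \left(O r + \left(6 + O\right)\right) = 8 + \left(6 + O + O r\right) = 14 + O + O r$)
$\frac{F{\left(-13,1 \cdot 3 \right)}}{126} = \frac{14 + 1 \cdot 3 + 1 \cdot 3 \left(-13\right)}{126} = \left(14 + 3 + 3 \left(-13\right)\right) \frac{1}{126} = \left(14 + 3 - 39\right) \frac{1}{126} = \left(-22\right) \frac{1}{126} = - \frac{11}{63}$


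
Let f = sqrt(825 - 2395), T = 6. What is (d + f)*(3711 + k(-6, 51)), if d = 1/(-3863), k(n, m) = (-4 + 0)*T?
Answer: -3687/3863 + 3687*I*sqrt(1570) ≈ -0.95444 + 1.4609e+5*I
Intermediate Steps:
k(n, m) = -24 (k(n, m) = (-4 + 0)*6 = -4*6 = -24)
f = I*sqrt(1570) (f = sqrt(-1570) = I*sqrt(1570) ≈ 39.623*I)
d = -1/3863 ≈ -0.00025887
(d + f)*(3711 + k(-6, 51)) = (-1/3863 + I*sqrt(1570))*(3711 - 24) = (-1/3863 + I*sqrt(1570))*3687 = -3687/3863 + 3687*I*sqrt(1570)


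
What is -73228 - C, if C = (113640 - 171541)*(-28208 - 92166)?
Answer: -6969848202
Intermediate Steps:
C = 6969774974 (C = -57901*(-120374) = 6969774974)
-73228 - C = -73228 - 1*6969774974 = -73228 - 6969774974 = -6969848202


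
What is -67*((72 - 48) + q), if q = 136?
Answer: -10720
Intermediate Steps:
-67*((72 - 48) + q) = -67*((72 - 48) + 136) = -67*(24 + 136) = -67*160 = -10720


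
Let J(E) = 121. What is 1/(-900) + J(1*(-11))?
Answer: 108899/900 ≈ 121.00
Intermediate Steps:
1/(-900) + J(1*(-11)) = 1/(-900) + 121 = -1/900 + 121 = 108899/900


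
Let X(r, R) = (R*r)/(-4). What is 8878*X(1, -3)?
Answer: 13317/2 ≈ 6658.5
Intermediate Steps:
X(r, R) = -R*r/4 (X(r, R) = (R*r)*(-¼) = -R*r/4)
8878*X(1, -3) = 8878*(-¼*(-3)*1) = 8878*(¾) = 13317/2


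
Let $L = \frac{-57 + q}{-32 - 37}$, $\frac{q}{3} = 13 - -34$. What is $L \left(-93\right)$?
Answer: $\frac{2604}{23} \approx 113.22$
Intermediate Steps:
$q = 141$ ($q = 3 \left(13 - -34\right) = 3 \left(13 + 34\right) = 3 \cdot 47 = 141$)
$L = - \frac{28}{23}$ ($L = \frac{-57 + 141}{-32 - 37} = \frac{84}{-69} = 84 \left(- \frac{1}{69}\right) = - \frac{28}{23} \approx -1.2174$)
$L \left(-93\right) = \left(- \frac{28}{23}\right) \left(-93\right) = \frac{2604}{23}$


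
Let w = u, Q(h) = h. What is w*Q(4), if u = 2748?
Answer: 10992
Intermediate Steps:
w = 2748
w*Q(4) = 2748*4 = 10992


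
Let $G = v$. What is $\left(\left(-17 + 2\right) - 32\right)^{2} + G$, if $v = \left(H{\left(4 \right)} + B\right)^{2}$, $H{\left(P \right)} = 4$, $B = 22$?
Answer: $2885$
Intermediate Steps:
$v = 676$ ($v = \left(4 + 22\right)^{2} = 26^{2} = 676$)
$G = 676$
$\left(\left(-17 + 2\right) - 32\right)^{2} + G = \left(\left(-17 + 2\right) - 32\right)^{2} + 676 = \left(-15 - 32\right)^{2} + 676 = \left(-47\right)^{2} + 676 = 2209 + 676 = 2885$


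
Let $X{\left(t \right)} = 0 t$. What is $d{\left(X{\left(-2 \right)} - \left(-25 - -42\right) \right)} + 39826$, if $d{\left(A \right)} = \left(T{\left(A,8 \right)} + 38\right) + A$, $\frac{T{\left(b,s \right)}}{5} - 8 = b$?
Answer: $39802$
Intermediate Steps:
$T{\left(b,s \right)} = 40 + 5 b$
$X{\left(t \right)} = 0$
$d{\left(A \right)} = 78 + 6 A$ ($d{\left(A \right)} = \left(\left(40 + 5 A\right) + 38\right) + A = \left(78 + 5 A\right) + A = 78 + 6 A$)
$d{\left(X{\left(-2 \right)} - \left(-25 - -42\right) \right)} + 39826 = \left(78 + 6 \left(0 - \left(-25 - -42\right)\right)\right) + 39826 = \left(78 + 6 \left(0 - \left(-25 + 42\right)\right)\right) + 39826 = \left(78 + 6 \left(0 - 17\right)\right) + 39826 = \left(78 + 6 \left(-17\right)\right) + 39826 = \left(78 - 102\right) + 39826 = -24 + 39826 = 39802$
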